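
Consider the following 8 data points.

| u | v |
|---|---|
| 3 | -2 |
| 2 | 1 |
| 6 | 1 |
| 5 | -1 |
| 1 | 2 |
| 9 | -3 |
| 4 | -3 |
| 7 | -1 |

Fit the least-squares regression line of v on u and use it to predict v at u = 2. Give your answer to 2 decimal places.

n = 8, Σx = 37, Σy = -6, Σxy = -47, Σx² = 221
Sxx = Σx² − (Σx)²/n = 221 − 171.125 = 49.875
Sxy = Σxy − (Σx)(Σy)/n = -47 − (-27.75) = -19.25
b = Sxy/Sxx = -19.25/49.875 = -0.385965
a = ȳ − b·x̄ = -0.75 − (-0.385965)·4.625 = 1.035088
ŷ(2) = a + b·2 = 1.035088 + (-0.385965)·2 = 0.263158

0.26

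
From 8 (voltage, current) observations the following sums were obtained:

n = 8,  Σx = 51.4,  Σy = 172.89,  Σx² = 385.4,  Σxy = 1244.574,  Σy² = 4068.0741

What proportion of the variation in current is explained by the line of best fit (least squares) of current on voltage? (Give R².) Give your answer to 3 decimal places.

Sxx = Σx² − (Σx)²/n = 385.4 − 330.245 = 55.155
Sxy = Σxy − (Σx)(Σy)/n = 1244.574 − 1110.81825 = 133.75575
Syy = Σy² − (Σy)²/n = 4068.0741 − 3736.369012 = 331.705087
R² = Sxy²/(Sxx·Syy) = (133.75575)²/(55.155·331.705087) = 0.977885

0.978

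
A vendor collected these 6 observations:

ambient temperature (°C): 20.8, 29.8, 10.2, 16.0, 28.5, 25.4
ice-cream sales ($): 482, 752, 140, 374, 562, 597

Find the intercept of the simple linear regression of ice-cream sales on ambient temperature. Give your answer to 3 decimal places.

n = 6, Σx = 130.7, Σy = 2907, Σxy = 71028, Σx² = 3138.13
Sxx = Σx² − (Σx)²/n = 3138.13 − 2847.081667 = 291.048333
Sxy = Σxy − (Σx)(Σy)/n = 71028 − 63324.15 = 7703.85
b = Sxy/Sxx = 7703.85/291.048333 = 26.469315
a = ȳ − b·x̄ = 484.5 − 26.469315·21.783333 = -92.089911

-92.090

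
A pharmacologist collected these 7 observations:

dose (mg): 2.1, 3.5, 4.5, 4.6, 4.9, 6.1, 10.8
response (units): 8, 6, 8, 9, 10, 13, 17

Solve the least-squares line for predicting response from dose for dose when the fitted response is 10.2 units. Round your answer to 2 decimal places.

5.26

n = 7, Σx = 36.5, Σy = 71, Σxy = 427.1, Σx² = 235.93
Sxx = Σx² − (Σx)²/n = 235.93 − 190.321429 = 45.608571
Sxy = Σxy − (Σx)(Σy)/n = 427.1 − 370.214286 = 56.885714
b = Sxy/Sxx = 56.885714/45.608571 = 1.247259
a = ȳ − b·x̄ = 10.142857 − 1.247259·5.214286 = 3.639291
Set a + b·x = 10.2: x = (10.2 − 3.639291) / 1.247259 = 5.260100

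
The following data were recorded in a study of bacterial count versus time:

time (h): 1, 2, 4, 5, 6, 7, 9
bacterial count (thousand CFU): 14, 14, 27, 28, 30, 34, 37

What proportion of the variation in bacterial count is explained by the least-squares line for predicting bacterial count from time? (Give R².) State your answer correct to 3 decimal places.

n = 7, Σx = 34, Σy = 184, Σxy = 1041, Σx² = 212, Σy² = 5330
Sxx = Σx² − (Σx)²/n = 212 − 165.142857 = 46.857143
Sxy = Σxy − (Σx)(Σy)/n = 1041 − 893.714286 = 147.285714
Syy = Σy² − (Σy)²/n = 5330 − 4836.571429 = 493.428571
R² = Sxy²/(Sxx·Syy) = (147.285714)²/(46.857143·493.428571) = 0.938256

0.938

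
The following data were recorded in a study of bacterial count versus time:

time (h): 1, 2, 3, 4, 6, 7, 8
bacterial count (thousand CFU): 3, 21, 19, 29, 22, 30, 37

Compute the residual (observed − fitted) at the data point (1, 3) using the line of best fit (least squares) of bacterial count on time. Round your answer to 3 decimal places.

n = 7, Σx = 31, Σy = 161, Σxy = 856, Σx² = 179
Sxx = Σx² − (Σx)²/n = 179 − 137.285714 = 41.714286
Sxy = Σxy − (Σx)(Σy)/n = 856 − 713 = 143
b = Sxy/Sxx = 143/41.714286 = 3.428082
a = ȳ − b·x̄ = 23 − 3.428082·4.428571 = 7.818493
ŷ(1) = 7.818493 + 3.428082·1 = 11.246575
residual = y − ŷ = 3 − 11.246575 = -8.246575

-8.247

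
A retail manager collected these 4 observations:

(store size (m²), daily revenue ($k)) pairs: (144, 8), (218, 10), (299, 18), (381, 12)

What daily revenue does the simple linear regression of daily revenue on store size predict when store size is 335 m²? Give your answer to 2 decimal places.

n = 4, Σx = 1042, Σy = 48, Σxy = 13286, Σx² = 302822
Sxx = Σx² − (Σx)²/n = 302822 − 271441 = 31381
Sxy = Σxy − (Σx)(Σy)/n = 13286 − 12504 = 782
b = Sxy/Sxx = 782/31381 = 0.024920
a = ȳ − b·x̄ = 12 − 0.024920·260.5 = 5.508461
ŷ(335) = a + b·335 = 5.508461 + 0.024920·335 = 13.856506

13.86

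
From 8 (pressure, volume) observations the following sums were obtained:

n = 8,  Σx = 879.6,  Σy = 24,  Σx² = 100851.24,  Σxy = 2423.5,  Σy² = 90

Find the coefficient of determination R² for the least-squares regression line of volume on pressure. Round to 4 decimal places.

0.6222

Sxx = Σx² − (Σx)²/n = 100851.24 − 96712.02 = 4139.22
Sxy = Σxy − (Σx)(Σy)/n = 2423.5 − 2638.8 = -215.3
Syy = Σy² − (Σy)²/n = 90 − 72 = 18
R² = Sxy²/(Sxx·Syy) = (-215.3)²/(4139.22·18) = 0.622153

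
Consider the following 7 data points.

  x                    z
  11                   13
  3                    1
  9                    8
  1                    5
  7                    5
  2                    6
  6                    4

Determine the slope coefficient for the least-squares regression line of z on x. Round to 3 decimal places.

n = 7, Σx = 39, Σy = 42, Σxy = 294, Σx² = 301
Sxx = Σx² − (Σx)²/n = 301 − 217.285714 = 83.714286
Sxy = Σxy − (Σx)(Σy)/n = 294 − 234 = 60
b = Sxy/Sxx = 60/83.714286 = 0.716724

0.717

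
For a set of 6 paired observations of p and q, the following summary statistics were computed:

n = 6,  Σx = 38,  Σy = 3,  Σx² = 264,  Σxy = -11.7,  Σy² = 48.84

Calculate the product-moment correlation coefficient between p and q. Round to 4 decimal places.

-0.9237

Sxx = Σx² − (Σx)²/n = 264 − 240.666667 = 23.333333
Sxy = Σxy − (Σx)(Σy)/n = -11.7 − 19 = -30.7
Syy = Σy² − (Σy)²/n = 48.84 − 1.5 = 47.34
r = Sxy/√(Sxx·Syy) = -30.7/√(1104.6) = -30.7/33.235523 = -0.923710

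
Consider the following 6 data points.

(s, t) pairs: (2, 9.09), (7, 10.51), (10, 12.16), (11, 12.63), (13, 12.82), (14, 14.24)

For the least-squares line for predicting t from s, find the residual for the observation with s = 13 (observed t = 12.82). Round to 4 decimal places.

-0.5072

n = 6, Σx = 57, Σy = 71.45, Σxy = 718.3, Σx² = 639
Sxx = Σx² − (Σx)²/n = 639 − 541.5 = 97.5
Sxy = Σxy − (Σx)(Σy)/n = 718.3 − 678.775 = 39.525
b = Sxy/Sxx = 39.525/97.5 = 0.405385
a = ȳ − b·x̄ = 11.908333 − 0.405385·9.5 = 8.057179
ŷ(13) = 8.057179 + 0.405385·13 = 13.327179
residual = y − ŷ = 12.82 − 13.327179 = -0.507179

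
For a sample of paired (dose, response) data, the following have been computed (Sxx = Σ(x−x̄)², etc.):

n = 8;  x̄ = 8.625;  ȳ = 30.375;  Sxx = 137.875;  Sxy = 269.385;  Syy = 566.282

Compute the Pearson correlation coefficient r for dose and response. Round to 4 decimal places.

r = Sxy/√(Sxx·Syy) = 269.385/√(78076.13075) = 269.385/279.421064 = 0.964083

0.9641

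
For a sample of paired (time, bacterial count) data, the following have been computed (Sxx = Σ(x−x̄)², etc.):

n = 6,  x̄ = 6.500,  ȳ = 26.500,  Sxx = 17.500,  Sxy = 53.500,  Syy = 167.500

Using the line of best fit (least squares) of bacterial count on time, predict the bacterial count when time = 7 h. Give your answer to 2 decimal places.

b = Sxy/Sxx = 53.5/17.5 = 3.057143
a = ȳ − b·x̄ = 26.5 − 3.057143·6.5 = 6.628571
ŷ(7) = a + b·7 = 6.628571 + 3.057143·7 = 28.028571

28.03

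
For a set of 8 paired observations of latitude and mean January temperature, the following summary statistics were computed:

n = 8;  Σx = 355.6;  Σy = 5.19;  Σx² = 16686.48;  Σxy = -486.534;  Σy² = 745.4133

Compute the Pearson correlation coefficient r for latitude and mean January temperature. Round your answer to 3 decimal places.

Sxx = Σx² − (Σx)²/n = 16686.48 − 15806.42 = 880.06
Sxy = Σxy − (Σx)(Σy)/n = -486.534 − 230.6955 = -717.2295
Syy = Σy² − (Σy)²/n = 745.4133 − 3.367012 = 742.046287
r = Sxy/√(Sxx·Syy) = -717.2295/√(653045.255777) = -717.2295/808.112155 = -0.887537

-0.888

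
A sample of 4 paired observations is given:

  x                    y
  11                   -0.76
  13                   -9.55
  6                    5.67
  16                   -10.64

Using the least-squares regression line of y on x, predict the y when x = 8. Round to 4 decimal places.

n = 4, Σx = 46, Σy = -15.28, Σxy = -268.73, Σx² = 582
Sxx = Σx² − (Σx)²/n = 582 − 529 = 53
Sxy = Σxy − (Σx)(Σy)/n = -268.73 − (-175.72) = -93.01
b = Sxy/Sxx = -93.01/53 = -1.754906
a = ȳ − b·x̄ = -3.82 − (-1.754906)·11.5 = 16.361415
ŷ(8) = a + b·8 = 16.361415 + (-1.754906)·8 = 2.322170

2.3222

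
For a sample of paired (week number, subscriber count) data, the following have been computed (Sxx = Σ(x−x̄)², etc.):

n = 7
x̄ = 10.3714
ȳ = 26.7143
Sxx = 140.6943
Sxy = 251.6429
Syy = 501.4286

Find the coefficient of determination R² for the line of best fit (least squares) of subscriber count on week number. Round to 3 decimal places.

R² = Sxy²/(Sxx·Syy) = (251.6429)²/(140.6943·501.4286) = 0.897602

0.898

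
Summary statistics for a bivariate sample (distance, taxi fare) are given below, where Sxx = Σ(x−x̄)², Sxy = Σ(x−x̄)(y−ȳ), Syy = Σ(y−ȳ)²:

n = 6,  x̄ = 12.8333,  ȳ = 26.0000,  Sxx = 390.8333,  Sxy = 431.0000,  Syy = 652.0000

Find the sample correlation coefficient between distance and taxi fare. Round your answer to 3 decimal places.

0.854

r = Sxy/√(Sxx·Syy) = 431/√(254823.3116) = 431/504.800269 = 0.853803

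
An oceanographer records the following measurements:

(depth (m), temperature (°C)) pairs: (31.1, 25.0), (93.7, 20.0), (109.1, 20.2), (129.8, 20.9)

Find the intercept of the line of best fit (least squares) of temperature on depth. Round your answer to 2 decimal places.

25.89

n = 4, Σx = 363.7, Σy = 86.1, Σxy = 7568.14, Σx² = 38497.75
Sxx = Σx² − (Σx)²/n = 38497.75 − 33069.4225 = 5428.3275
Sxy = Σxy − (Σx)(Σy)/n = 7568.14 − 7828.6425 = -260.5025
b = Sxy/Sxx = -260.5025/5428.3275 = -0.047989
a = ȳ − b·x̄ = 21.525 − (-0.047989)·90.925 = 25.888442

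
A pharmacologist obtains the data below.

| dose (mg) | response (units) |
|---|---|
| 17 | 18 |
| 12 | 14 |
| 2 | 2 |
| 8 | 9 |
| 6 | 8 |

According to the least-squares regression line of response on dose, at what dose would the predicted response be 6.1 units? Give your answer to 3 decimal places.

5.106

n = 5, Σx = 45, Σy = 51, Σxy = 598, Σx² = 537
Sxx = Σx² − (Σx)²/n = 537 − 405 = 132
Sxy = Σxy − (Σx)(Σy)/n = 598 − 459 = 139
b = Sxy/Sxx = 139/132 = 1.053030
a = ȳ − b·x̄ = 10.2 − 1.053030·9 = 0.722727
Set a + b·x = 6.1: x = (6.1 − 0.722727) / 1.053030 = 5.106475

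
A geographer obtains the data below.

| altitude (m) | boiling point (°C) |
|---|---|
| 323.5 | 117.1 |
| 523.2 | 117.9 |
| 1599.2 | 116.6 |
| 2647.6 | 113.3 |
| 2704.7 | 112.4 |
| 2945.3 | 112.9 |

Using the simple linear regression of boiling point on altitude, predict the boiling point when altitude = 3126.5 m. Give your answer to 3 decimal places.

n = 6, Σx = 10743.5, Σy = 690.2, Σxy = 1222539.58, Σx² = 25935811.07
Sxx = Σx² − (Σx)²/n = 25935811.07 − 19237132.041667 = 6698679.028333
Sxy = Σxy − (Σx)(Σy)/n = 1222539.58 − 1235860.616667 = -13321.036667
b = Sxy/Sxx = -13321.036667/6698679.028333 = -0.001989
a = ȳ − b·x̄ = 115.033333 − (-0.001989)·1790.583333 = 118.594099
ŷ(3126.5) = a + b·3126.5 = 118.594099 + (-0.001989)·3126.5 = 112.376721

112.377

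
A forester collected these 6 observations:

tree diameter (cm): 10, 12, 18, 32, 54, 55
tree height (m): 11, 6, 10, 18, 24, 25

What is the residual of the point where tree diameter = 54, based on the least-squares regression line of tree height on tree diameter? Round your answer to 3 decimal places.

-0.558

n = 6, Σx = 181, Σy = 94, Σxy = 3609, Σx² = 7533
Sxx = Σx² − (Σx)²/n = 7533 − 5460.166667 = 2072.833333
Sxy = Σxy − (Σx)(Σy)/n = 3609 − 2835.666667 = 773.333333
b = Sxy/Sxx = 773.333333/2072.833333 = 0.373080
a = ȳ − b·x̄ = 15.666667 − 0.373080·30.166667 = 4.412077
ŷ(54) = 4.412077 + 0.373080·54 = 24.558414
residual = y − ŷ = 24 − 24.558414 = -0.558414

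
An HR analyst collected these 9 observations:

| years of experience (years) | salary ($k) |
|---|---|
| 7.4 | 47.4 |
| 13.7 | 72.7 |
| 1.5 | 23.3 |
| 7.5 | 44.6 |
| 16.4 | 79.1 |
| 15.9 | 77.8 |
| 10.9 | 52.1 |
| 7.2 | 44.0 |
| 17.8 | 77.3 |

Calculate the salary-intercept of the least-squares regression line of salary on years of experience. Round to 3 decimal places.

n = 9, Σx = 98.3, Σy = 518.3, Σxy = 6511.09, Σx² = 1310.21
Sxx = Σx² − (Σx)²/n = 1310.21 − 1073.654444 = 236.555556
Sxy = Σxy − (Σx)(Σy)/n = 6511.09 − 5660.987778 = 850.102222
b = Sxy/Sxx = 850.102222/236.555556 = 3.593668
a = ȳ − b·x̄ = 57.588889 − 3.593668·10.922222 = 18.338044

18.338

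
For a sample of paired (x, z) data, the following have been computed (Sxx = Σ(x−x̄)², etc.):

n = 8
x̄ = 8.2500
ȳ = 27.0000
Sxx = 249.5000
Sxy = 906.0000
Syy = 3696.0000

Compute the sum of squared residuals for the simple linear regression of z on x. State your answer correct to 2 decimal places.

b = Sxy/Sxx = 906/249.5 = 3.631263
SSE = Syy − b·Sxy = 3696 − 3.631263·906 = 406.076152

406.08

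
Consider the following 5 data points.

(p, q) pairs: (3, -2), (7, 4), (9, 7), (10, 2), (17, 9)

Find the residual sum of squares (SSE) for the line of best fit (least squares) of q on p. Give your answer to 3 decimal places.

n = 5, Σx = 46, Σy = 20, Σxy = 258, Σx² = 528, Σy² = 154
Sxx = Σx² − (Σx)²/n = 528 − 423.2 = 104.8
Sxy = Σxy − (Σx)(Σy)/n = 258 − 184 = 74
Syy = Σy² − (Σy)²/n = 154 − 80 = 74
b = Sxy/Sxx = 74/104.8 = 0.706107
SSE = Syy − b·Sxy = 74 − 0.706107·74 = 21.748092

21.748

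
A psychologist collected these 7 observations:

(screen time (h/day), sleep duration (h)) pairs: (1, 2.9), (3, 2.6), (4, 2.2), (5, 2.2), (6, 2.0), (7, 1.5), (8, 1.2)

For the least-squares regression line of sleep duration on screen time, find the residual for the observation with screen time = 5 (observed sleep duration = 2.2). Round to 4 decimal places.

0.1484

n = 7, Σx = 34, Σy = 14.6, Σxy = 62.6, Σx² = 200
Sxx = Σx² − (Σx)²/n = 200 − 165.142857 = 34.857143
Sxy = Σxy − (Σx)(Σy)/n = 62.6 − 70.914286 = -8.314286
b = Sxy/Sxx = -8.314286/34.857143 = -0.238525
a = ȳ − b·x̄ = 2.085714 − (-0.238525)·4.857143 = 3.244262
ŷ(5) = 3.244262 + (-0.238525)·5 = 2.051639
residual = y − ŷ = 2.2 − 2.051639 = 0.148361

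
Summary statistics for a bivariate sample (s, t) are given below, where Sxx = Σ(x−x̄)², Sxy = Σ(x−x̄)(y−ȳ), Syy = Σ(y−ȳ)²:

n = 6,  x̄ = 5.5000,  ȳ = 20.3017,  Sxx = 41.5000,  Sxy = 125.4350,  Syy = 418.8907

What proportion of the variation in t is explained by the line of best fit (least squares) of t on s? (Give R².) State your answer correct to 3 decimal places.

0.905

R² = Sxy²/(Sxx·Syy) = (125.435)²/(41.5·418.8907) = 0.905084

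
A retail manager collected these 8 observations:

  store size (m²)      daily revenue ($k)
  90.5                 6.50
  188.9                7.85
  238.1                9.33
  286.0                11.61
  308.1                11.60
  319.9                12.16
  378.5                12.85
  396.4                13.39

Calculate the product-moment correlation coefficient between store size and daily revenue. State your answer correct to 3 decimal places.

0.981

n = 8, Σx = 2206.4, Σy = 85.29, Σxy = 25248.513, Σx² = 680017.9, Σy² = 952.5537
Sxx = Σx² − (Σx)²/n = 680017.9 − 608525.12 = 71492.78
Sxy = Σxy − (Σx)(Σy)/n = 25248.513 − 23522.982 = 1725.531
Syy = Σy² − (Σy)²/n = 952.5537 − 909.298013 = 43.255688
r = Sxy/√(Sxx·Syy) = 1725.531/√(3092469.350186) = 1725.531/1758.541825 = 0.981228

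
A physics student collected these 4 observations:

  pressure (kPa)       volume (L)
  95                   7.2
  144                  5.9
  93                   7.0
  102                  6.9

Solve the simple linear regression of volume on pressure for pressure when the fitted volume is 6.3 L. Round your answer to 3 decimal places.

n = 4, Σx = 434, Σy = 27, Σxy = 2888.4, Σx² = 48814
Sxx = Σx² − (Σx)²/n = 48814 − 47089 = 1725
Sxy = Σxy − (Σx)(Σy)/n = 2888.4 − 2929.5 = -41.1
b = Sxy/Sxx = -41.1/1725 = -0.023826
a = ȳ − b·x̄ = 6.75 − (-0.023826)·108.5 = 9.335130
Set a + b·x = 6.3: x = (6.3 − 9.335130) / (-0.023826) = 127.386861

127.387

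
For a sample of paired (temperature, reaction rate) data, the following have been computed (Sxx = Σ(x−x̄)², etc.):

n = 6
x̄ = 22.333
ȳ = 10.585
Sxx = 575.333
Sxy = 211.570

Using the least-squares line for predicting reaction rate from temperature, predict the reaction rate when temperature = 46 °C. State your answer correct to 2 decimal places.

b = Sxy/Sxx = 211.57/575.333 = 0.367735
a = ȳ − b·x̄ = 10.585 − 0.367735·22.333 = 2.372377
ŷ(46) = a + b·46 = 2.372377 + 0.367735·46 = 19.288181

19.29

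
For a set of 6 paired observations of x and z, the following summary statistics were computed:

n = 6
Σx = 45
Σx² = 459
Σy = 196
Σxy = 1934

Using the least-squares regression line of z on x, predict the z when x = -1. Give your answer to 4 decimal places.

0.2058

Sxx = Σx² − (Σx)²/n = 459 − 337.5 = 121.5
Sxy = Σxy − (Σx)(Σy)/n = 1934 − 1470 = 464
b = Sxy/Sxx = 464/121.5 = 3.818930
a = ȳ − b·x̄ = 32.666667 − 3.818930·7.5 = 4.024691
ŷ(-1) = a + b·-1 = 4.024691 + 3.818930·(-1) = 0.205761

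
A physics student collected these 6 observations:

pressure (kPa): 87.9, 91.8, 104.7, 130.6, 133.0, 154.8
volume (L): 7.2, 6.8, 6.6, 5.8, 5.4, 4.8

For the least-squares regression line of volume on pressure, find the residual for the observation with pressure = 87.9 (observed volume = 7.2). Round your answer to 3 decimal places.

n = 6, Σx = 702.8, Σy = 36.6, Σxy = 4166.86, Σx² = 85824.14
Sxx = Σx² − (Σx)²/n = 85824.14 − 82321.306667 = 3502.833333
Sxy = Σxy − (Σx)(Σy)/n = 4166.86 − 4287.08 = -120.22
b = Sxy/Sxx = -120.22/3502.833333 = -0.034321
a = ȳ − b·x̄ = 6.1 − (-0.034321)·117.133333 = 10.120108
ŷ(87.9) = 10.120108 + (-0.034321)·87.9 = 7.103311
residual = y − ŷ = 7.2 − 7.103311 = 0.096689

0.097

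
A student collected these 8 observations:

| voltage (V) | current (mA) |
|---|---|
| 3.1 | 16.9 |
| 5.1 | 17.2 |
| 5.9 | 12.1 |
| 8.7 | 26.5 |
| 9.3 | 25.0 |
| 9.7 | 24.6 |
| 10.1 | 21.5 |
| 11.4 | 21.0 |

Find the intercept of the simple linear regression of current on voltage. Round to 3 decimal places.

n = 8, Σx = 63.3, Σy = 164.8, Σxy = 1369.72, Σx² = 558.67
Sxx = Σx² − (Σx)²/n = 558.67 − 500.86125 = 57.80875
Sxy = Σxy − (Σx)(Σy)/n = 1369.72 − 1303.98 = 65.74
b = Sxy/Sxx = 65.74/57.80875 = 1.137198
a = ȳ − b·x̄ = 20.6 − 1.137198·7.9125 = 11.601920

11.602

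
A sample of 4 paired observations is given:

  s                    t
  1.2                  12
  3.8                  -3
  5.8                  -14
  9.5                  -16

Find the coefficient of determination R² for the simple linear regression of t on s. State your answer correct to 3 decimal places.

n = 4, Σx = 20.3, Σy = -21, Σxy = -230.2, Σx² = 139.77, Σy² = 605
Sxx = Σx² − (Σx)²/n = 139.77 − 103.0225 = 36.7475
Sxy = Σxy − (Σx)(Σy)/n = -230.2 − (-106.575) = -123.625
Syy = Σy² − (Σy)²/n = 605 − 110.25 = 494.75
R² = Sxy²/(Sxx·Syy) = (-123.625)²/(36.7475·494.75) = 0.840619

0.841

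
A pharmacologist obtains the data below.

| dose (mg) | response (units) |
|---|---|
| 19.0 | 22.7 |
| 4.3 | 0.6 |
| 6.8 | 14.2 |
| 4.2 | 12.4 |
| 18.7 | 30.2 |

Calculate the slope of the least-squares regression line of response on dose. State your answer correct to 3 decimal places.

1.289

n = 5, Σx = 53, Σy = 80.1, Σxy = 1147.26, Σx² = 793.06
Sxx = Σx² − (Σx)²/n = 793.06 − 561.8 = 231.26
Sxy = Σxy − (Σx)(Σy)/n = 1147.26 − 849.06 = 298.2
b = Sxy/Sxx = 298.2/231.26 = 1.289458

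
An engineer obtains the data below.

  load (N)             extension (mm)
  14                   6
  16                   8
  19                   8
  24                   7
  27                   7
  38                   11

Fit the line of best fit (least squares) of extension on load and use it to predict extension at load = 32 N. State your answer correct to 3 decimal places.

9.179

n = 6, Σx = 138, Σy = 47, Σxy = 1139, Σx² = 3562
Sxx = Σx² − (Σx)²/n = 3562 − 3174 = 388
Sxy = Σxy − (Σx)(Σy)/n = 1139 − 1081 = 58
b = Sxy/Sxx = 58/388 = 0.149485
a = ȳ − b·x̄ = 7.833333 − 0.149485·23 = 4.395189
ŷ(32) = a + b·32 = 4.395189 + 0.149485·32 = 9.178694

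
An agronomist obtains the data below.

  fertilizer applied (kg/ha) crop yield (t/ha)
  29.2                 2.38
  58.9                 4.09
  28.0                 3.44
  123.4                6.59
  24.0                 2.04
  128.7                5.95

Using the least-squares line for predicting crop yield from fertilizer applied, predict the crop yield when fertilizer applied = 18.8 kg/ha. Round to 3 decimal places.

2.375

n = 6, Σx = 392.2, Σy = 24.49, Σxy = 2034.648, Σx² = 37473.1
Sxx = Σx² − (Σx)²/n = 37473.1 − 25636.806667 = 11836.293333
Sxy = Σxy − (Σx)(Σy)/n = 2034.648 − 1600.829667 = 433.818333
b = Sxy/Sxx = 433.818333/11836.293333 = 0.036652
a = ȳ − b·x̄ = 4.081667 − 0.036652·65.366667 = 1.685878
ŷ(18.8) = a + b·18.8 = 1.685878 + 0.036652·18.8 = 2.374927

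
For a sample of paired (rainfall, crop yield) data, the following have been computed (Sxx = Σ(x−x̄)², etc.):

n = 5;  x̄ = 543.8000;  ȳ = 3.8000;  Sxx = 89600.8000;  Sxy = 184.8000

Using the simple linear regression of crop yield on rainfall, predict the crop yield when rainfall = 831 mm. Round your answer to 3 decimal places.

4.392

b = Sxy/Sxx = 184.8/89600.8 = 0.002062
a = ȳ − b·x̄ = 3.8 − 0.002062·543.8 = 2.678423
ŷ(831) = a + b·831 = 2.678423 + 0.002062·831 = 4.392345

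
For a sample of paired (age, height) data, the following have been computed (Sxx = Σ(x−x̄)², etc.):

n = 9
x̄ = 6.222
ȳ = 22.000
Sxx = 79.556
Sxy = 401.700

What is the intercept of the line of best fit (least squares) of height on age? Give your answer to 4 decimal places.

-9.4166

b = Sxy/Sxx = 401.7/79.556 = 5.049273
a = ȳ − b·x̄ = 22 − 5.049273·6.222 = -9.416580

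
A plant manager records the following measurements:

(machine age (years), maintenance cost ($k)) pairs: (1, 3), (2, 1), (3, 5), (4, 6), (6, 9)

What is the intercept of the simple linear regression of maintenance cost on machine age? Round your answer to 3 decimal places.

0.216

n = 5, Σx = 16, Σy = 24, Σxy = 98, Σx² = 66
Sxx = Σx² − (Σx)²/n = 66 − 51.2 = 14.8
Sxy = Σxy − (Σx)(Σy)/n = 98 − 76.8 = 21.2
b = Sxy/Sxx = 21.2/14.8 = 1.432432
a = ȳ − b·x̄ = 4.8 − 1.432432·3.2 = 0.216216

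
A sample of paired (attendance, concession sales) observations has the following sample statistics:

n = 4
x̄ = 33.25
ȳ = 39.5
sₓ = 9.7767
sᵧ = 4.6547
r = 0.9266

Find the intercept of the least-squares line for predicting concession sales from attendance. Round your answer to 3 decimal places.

24.832

b = r · sᵧ/sₓ = 0.9266 · 4.6547/9.7767 = 0.441156
a = ȳ − b·x̄ = 39.5 − 0.441156·33.25 = 24.831579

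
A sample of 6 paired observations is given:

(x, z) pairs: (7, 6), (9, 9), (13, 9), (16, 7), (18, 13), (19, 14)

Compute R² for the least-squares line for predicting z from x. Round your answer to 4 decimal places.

0.5747

n = 6, Σx = 82, Σy = 58, Σxy = 852, Σx² = 1240, Σy² = 612
Sxx = Σx² − (Σx)²/n = 1240 − 1120.666667 = 119.333333
Sxy = Σxy − (Σx)(Σy)/n = 852 − 792.666667 = 59.333333
Syy = Σy² − (Σy)²/n = 612 − 560.666667 = 51.333333
R² = Sxy²/(Sxx·Syy) = (59.333333)²/(119.333333·51.333333) = 0.574693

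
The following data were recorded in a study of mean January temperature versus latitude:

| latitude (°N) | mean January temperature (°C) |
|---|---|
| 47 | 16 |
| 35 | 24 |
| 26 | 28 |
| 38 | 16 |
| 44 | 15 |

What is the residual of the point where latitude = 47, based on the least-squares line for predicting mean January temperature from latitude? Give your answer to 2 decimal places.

2.00

n = 5, Σx = 190, Σy = 99, Σxy = 3588, Σx² = 7490
Sxx = Σx² − (Σx)²/n = 7490 − 7220 = 270
Sxy = Σxy − (Σx)(Σy)/n = 3588 − 3762 = -174
b = Sxy/Sxx = -174/270 = -0.644444
a = ȳ − b·x̄ = 19.8 − (-0.644444)·38 = 44.288889
ŷ(47) = 44.288889 + (-0.644444)·47 = 14
residual = y − ŷ = 16 − 14 = 2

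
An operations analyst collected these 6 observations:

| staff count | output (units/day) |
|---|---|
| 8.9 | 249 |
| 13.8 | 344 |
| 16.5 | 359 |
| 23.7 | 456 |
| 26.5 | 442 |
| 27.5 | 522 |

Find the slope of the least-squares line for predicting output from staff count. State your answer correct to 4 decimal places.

12.4699

n = 6, Σx = 116.9, Σy = 2372, Σxy = 49762, Σx² = 2562.09
Sxx = Σx² − (Σx)²/n = 2562.09 − 2277.601667 = 284.488333
Sxy = Σxy − (Σx)(Σy)/n = 49762 − 46214.466667 = 3547.533333
b = Sxy/Sxx = 3547.533333/284.488333 = 12.469873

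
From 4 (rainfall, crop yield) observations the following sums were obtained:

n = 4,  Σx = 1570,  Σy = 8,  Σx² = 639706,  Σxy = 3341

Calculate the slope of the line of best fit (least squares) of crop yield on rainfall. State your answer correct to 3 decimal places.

0.009

Sxx = Σx² − (Σx)²/n = 639706 − 616225 = 23481
Sxy = Σxy − (Σx)(Σy)/n = 3341 − 3140 = 201
b = Sxy/Sxx = 201/23481 = 0.008560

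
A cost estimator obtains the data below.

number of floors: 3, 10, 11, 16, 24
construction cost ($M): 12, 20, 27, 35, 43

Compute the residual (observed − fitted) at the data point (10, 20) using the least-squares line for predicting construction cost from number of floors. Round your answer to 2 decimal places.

n = 5, Σx = 64, Σy = 137, Σxy = 2125, Σx² = 1062
Sxx = Σx² − (Σx)²/n = 1062 − 819.2 = 242.8
Sxy = Σxy − (Σx)(Σy)/n = 2125 − 1753.6 = 371.4
b = Sxy/Sxx = 371.4/242.8 = 1.529654
a = ȳ − b·x̄ = 27.4 − 1.529654·12.8 = 7.820428
ŷ(10) = 7.820428 + 1.529654·10 = 23.116969
residual = y − ŷ = 20 − 23.116969 = -3.116969

-3.12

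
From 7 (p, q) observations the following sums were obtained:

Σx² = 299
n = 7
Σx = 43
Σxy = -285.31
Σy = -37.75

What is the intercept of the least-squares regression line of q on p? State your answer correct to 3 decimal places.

Sxx = Σx² − (Σx)²/n = 299 − 264.142857 = 34.857143
Sxy = Σxy − (Σx)(Σy)/n = -285.31 − (-231.892857) = -53.417143
b = Sxy/Sxx = -53.417143/34.857143 = -1.532459
a = ȳ − b·x̄ = -5.392857 − (-1.532459)·6.142857 = 4.020820

4.021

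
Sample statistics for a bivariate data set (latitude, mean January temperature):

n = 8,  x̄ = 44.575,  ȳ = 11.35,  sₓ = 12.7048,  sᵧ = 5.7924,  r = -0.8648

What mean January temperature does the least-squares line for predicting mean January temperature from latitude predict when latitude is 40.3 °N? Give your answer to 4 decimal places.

b = r · sᵧ/sₓ = -0.8648 · 5.7924/12.7048 = -0.394281
a = ȳ − b·x̄ = 11.35 − (-0.394281)·44.575 = 28.925098
ŷ(40.3) = a + b·40.3 = 28.925098 + (-0.394281)·40.3 = 13.035553

13.0356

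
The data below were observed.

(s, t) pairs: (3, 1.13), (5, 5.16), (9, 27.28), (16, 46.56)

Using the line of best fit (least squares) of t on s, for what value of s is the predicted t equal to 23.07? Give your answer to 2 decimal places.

9.09

n = 4, Σx = 33, Σy = 80.13, Σxy = 1019.67, Σx² = 371
Sxx = Σx² − (Σx)²/n = 371 − 272.25 = 98.75
Sxy = Σxy − (Σx)(Σy)/n = 1019.67 − 661.0725 = 358.5975
b = Sxy/Sxx = 358.5975/98.75 = 3.631367
a = ȳ − b·x̄ = 20.0325 − 3.631367·8.25 = -9.926278
Set a + b·x = 23.07: x = (23.07 − (-9.926278)) / 3.631367 = 9.086462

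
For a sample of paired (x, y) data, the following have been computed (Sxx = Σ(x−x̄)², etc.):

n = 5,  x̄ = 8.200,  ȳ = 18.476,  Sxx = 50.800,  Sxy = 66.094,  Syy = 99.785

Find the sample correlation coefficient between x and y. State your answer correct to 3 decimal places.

0.928

r = Sxy/√(Sxx·Syy) = 66.094/√(5069.078) = 66.094/71.197458 = 0.928320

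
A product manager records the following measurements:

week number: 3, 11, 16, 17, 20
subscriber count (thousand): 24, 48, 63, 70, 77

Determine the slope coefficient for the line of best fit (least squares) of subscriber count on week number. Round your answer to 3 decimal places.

3.156

n = 5, Σx = 67, Σy = 282, Σxy = 4338, Σx² = 1075
Sxx = Σx² − (Σx)²/n = 1075 − 897.8 = 177.2
Sxy = Σxy − (Σx)(Σy)/n = 4338 − 3778.8 = 559.2
b = Sxy/Sxx = 559.2/177.2 = 3.155756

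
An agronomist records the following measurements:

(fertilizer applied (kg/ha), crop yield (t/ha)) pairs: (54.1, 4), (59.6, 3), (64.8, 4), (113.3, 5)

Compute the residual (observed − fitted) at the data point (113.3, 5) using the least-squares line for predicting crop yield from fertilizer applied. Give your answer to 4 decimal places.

n = 4, Σx = 291.8, Σy = 16, Σxy = 1220.9, Σx² = 23514.9
Sxx = Σx² − (Σx)²/n = 23514.9 − 21286.81 = 2228.09
Sxy = Σxy − (Σx)(Σy)/n = 1220.9 − 1167.2 = 53.7
b = Sxy/Sxx = 53.7/2228.09 = 0.024101
a = ȳ − b·x̄ = 4 − 0.024101·72.95 = 2.241806
ŷ(113.3) = 2.241806 + 0.024101·113.3 = 4.972490
residual = y − ŷ = 5 − 4.972490 = 0.027510

0.0275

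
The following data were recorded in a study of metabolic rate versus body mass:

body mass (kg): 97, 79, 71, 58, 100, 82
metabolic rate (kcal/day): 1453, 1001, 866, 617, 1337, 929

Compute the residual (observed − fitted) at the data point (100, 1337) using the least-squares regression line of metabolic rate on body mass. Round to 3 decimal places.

-53.573

n = 6, Σx = 487, Σy = 6203, Σxy = 527170, Σx² = 40779
Sxx = Σx² − (Σx)²/n = 40779 − 39528.166667 = 1250.833333
Sxy = Σxy − (Σx)(Σy)/n = 527170 − 503476.833333 = 23693.166667
b = Sxy/Sxx = 23693.166667/1250.833333 = 18.941905
a = ȳ − b·x̄ = 1033.833333 − 18.941905·81.166667 = -503.617988
ŷ(100) = -503.617988 + 18.941905·100 = 1390.572552
residual = y − ŷ = 1337 − 1390.572552 = -53.572552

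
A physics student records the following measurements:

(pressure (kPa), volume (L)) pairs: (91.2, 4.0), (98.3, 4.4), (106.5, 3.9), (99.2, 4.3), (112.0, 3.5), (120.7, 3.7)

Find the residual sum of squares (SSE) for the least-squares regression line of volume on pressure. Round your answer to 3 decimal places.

n = 6, Σx = 627.9, Σy = 23.8, Σxy = 2477.82, Σx² = 66275.71, Σy² = 95
Sxx = Σx² − (Σx)²/n = 66275.71 − 65709.735 = 565.975
Sxy = Σxy − (Σx)(Σy)/n = 2477.82 − 2490.67 = -12.85
Syy = Σy² − (Σy)²/n = 95 − 94.406667 = 0.593333
b = Sxy/Sxx = -12.85/565.975 = -0.022704
SSE = Syy − b·Sxy = 0.593333 − (-0.022704)·(-12.85) = 0.301585

0.302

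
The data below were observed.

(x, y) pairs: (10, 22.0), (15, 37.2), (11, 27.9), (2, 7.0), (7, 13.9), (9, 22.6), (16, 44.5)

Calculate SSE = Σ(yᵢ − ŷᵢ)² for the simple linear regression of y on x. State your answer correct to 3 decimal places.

43.348

n = 7, Σx = 70, Σy = 175.1, Σxy = 2111.6, Σx² = 836, Σy² = 5379.47
Sxx = Σx² − (Σx)²/n = 836 − 700 = 136
Sxy = Σxy − (Σx)(Σy)/n = 2111.6 − 1751 = 360.6
Syy = Σy² − (Σy)²/n = 5379.47 − 4380.001429 = 999.468571
b = Sxy/Sxx = 360.6/136 = 2.651471
SSE = Syy − b·Sxy = 999.468571 − 2.651471·360.6 = 43.348277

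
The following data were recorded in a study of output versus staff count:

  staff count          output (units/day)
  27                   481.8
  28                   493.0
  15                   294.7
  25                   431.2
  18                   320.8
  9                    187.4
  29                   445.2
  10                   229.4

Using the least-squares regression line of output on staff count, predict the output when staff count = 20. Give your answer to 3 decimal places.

358.665

n = 8, Σx = 161, Σy = 2883.5, Σxy = 64678.9, Σx² = 3709
Sxx = Σx² − (Σx)²/n = 3709 − 3240.125 = 468.875
Sxy = Σxy − (Σx)(Σy)/n = 64678.9 − 58030.4375 = 6648.4625
b = Sxy/Sxx = 6648.4625/468.875 = 14.179605
a = ȳ − b·x̄ = 360.4375 − 14.179605·20.125 = 75.072941
ŷ(20) = a + b·20 = 75.072941 + 14.179605·20 = 358.665049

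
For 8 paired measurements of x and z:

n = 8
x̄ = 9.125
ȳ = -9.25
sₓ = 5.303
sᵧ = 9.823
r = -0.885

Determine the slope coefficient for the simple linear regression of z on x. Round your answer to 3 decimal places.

-1.639

b = r · sᵧ/sₓ = -0.885 · 9.823/5.303 = -1.639328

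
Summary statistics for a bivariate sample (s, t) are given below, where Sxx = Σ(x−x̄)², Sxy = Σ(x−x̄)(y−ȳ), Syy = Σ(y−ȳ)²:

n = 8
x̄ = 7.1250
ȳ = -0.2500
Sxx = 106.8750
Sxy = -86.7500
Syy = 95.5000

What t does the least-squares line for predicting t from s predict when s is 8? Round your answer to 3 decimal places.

b = Sxy/Sxx = -86.75/106.875 = -0.811696
a = ȳ − b·x̄ = -0.25 − (-0.811696)·7.125 = 5.533333
ŷ(8) = a + b·8 = 5.533333 + (-0.811696)·8 = -0.960234

-0.960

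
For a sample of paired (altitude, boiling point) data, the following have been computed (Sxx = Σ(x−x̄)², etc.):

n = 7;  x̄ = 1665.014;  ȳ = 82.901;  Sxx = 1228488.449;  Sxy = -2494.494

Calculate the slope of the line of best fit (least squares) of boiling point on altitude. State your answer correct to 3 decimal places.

b = Sxy/Sxx = -2494.494/1228488.449 = -0.002031

-0.002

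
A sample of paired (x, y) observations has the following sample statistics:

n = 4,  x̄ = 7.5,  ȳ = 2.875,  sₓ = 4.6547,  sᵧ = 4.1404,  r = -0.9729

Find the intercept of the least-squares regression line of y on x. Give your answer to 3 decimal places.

9.366

b = r · sᵧ/sₓ = -0.9729 · 4.1404/4.6547 = -0.865404
a = ȳ − b·x̄ = 2.875 − (-0.865404)·7.5 = 9.365529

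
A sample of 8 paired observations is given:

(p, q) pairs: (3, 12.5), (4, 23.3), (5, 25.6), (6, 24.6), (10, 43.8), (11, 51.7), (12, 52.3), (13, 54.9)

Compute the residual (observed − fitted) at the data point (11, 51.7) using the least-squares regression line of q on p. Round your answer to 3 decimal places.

3.260

n = 8, Σx = 64, Σy = 288.7, Σxy = 2754.3, Σx² = 620
Sxx = Σx² − (Σx)²/n = 620 − 512 = 108
Sxy = Σxy − (Σx)(Σy)/n = 2754.3 − 2309.6 = 444.7
b = Sxy/Sxx = 444.7/108 = 4.117593
a = ȳ − b·x̄ = 36.0875 − 4.117593·8 = 3.146759
ŷ(11) = 3.146759 + 4.117593·11 = 48.440278
residual = y − ŷ = 51.7 − 48.440278 = 3.259722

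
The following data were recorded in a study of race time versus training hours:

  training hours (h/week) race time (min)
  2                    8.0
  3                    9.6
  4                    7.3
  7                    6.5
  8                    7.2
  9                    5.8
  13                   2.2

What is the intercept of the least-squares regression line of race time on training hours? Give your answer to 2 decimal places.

n = 7, Σx = 46, Σy = 46.6, Σxy = 257.9, Σx² = 392
Sxx = Σx² − (Σx)²/n = 392 − 302.285714 = 89.714286
Sxy = Σxy − (Σx)(Σy)/n = 257.9 − 306.228571 = -48.328571
b = Sxy/Sxx = -48.328571/89.714286 = -0.538694
a = ȳ − b·x̄ = 6.657143 − (-0.538694)·6.571429 = 10.197134

10.20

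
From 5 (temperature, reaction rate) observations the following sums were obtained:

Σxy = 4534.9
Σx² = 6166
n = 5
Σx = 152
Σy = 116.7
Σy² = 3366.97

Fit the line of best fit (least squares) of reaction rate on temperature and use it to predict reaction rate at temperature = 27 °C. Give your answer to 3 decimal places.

21.168

Sxx = Σx² − (Σx)²/n = 6166 − 4620.8 = 1545.2
Sxy = Σxy − (Σx)(Σy)/n = 4534.9 − 3547.68 = 987.22
b = Sxy/Sxx = 987.22/1545.2 = 0.638895
a = ȳ − b·x̄ = 23.34 − 0.638895·30.4 = 3.917603
ŷ(27) = a + b·27 = 3.917603 + 0.638895·27 = 21.167758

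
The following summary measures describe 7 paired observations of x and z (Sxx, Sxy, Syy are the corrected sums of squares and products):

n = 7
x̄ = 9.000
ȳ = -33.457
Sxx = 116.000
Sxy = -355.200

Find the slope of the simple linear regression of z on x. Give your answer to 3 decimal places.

-3.062

b = Sxy/Sxx = -355.2/116 = -3.062069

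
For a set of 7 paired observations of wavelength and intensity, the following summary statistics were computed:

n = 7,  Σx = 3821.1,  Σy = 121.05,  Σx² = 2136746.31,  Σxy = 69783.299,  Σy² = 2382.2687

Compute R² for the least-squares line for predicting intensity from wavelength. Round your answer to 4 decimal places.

0.9332

Sxx = Σx² − (Σx)²/n = 2136746.31 − 2085829.315714 = 50916.994286
Sxy = Σxy − (Σx)(Σy)/n = 69783.299 − 66077.736429 = 3705.562571
Syy = Σy² − (Σy)²/n = 2382.2687 − 2093.300357 = 288.968343
R² = Sxy²/(Sxx·Syy) = (3705.562571)²/(50916.994286·288.968343) = 0.933244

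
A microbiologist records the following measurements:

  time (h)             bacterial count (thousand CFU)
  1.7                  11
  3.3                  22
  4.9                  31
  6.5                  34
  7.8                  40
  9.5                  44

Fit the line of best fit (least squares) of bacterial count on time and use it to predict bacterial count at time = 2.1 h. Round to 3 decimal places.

n = 6, Σx = 33.7, Σy = 182, Σxy = 1194.2, Σx² = 231.13
Sxx = Σx² − (Σx)²/n = 231.13 − 189.281667 = 41.848333
Sxy = Σxy − (Σx)(Σy)/n = 1194.2 − 1022.233333 = 171.966667
b = Sxy/Sxx = 171.966667/41.848333 = 4.109284
a = ȳ − b·x̄ = 30.333333 − 4.109284·5.616667 = 7.252858
ŷ(2.1) = a + b·2.1 = 7.252858 + 4.109284·2.1 = 15.882353

15.882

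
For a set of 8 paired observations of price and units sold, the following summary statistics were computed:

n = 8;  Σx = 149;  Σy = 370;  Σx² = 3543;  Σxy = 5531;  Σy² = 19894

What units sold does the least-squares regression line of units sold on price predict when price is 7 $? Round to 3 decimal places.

66.843

Sxx = Σx² − (Σx)²/n = 3543 − 2775.125 = 767.875
Sxy = Σxy − (Σx)(Σy)/n = 5531 − 6891.25 = -1360.25
b = Sxy/Sxx = -1360.25/767.875 = -1.771447
a = ȳ − b·x̄ = 46.25 − (-1.771447)·18.625 = 79.243204
ŷ(7) = a + b·7 = 79.243204 + (-1.771447)·7 = 66.843073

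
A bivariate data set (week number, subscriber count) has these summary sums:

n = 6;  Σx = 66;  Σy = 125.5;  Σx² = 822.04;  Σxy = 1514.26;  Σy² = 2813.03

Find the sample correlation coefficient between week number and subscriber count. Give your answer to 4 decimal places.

0.9955

Sxx = Σx² − (Σx)²/n = 822.04 − 726 = 96.04
Sxy = Σxy − (Σx)(Σy)/n = 1514.26 − 1380.5 = 133.76
Syy = Σy² − (Σy)²/n = 2813.03 − 2625.041667 = 187.988333
r = Sxy/√(Sxx·Syy) = 133.76/√(18054.399533) = 133.76/134.366661 = 0.995485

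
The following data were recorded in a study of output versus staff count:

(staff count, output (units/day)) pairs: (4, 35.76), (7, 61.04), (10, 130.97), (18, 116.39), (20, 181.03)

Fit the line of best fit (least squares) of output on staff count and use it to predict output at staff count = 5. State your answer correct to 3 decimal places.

55.717

n = 5, Σx = 59, Σy = 525.19, Σxy = 7595.64, Σx² = 889
Sxx = Σx² − (Σx)²/n = 889 − 696.2 = 192.8
Sxy = Σxy − (Σx)(Σy)/n = 7595.64 − 6197.242 = 1398.398
b = Sxy/Sxx = 1398.398/192.8 = 7.253102
a = ȳ − b·x̄ = 105.038 − 7.253102·11.8 = 19.451400
ŷ(5) = a + b·5 = 19.451400 + 7.253102·5 = 55.716909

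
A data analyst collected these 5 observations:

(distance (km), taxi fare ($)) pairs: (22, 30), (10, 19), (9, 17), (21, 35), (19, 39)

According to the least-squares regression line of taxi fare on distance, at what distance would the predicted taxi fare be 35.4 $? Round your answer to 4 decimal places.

n = 5, Σx = 81, Σy = 140, Σxy = 2479, Σx² = 1467
Sxx = Σx² − (Σx)²/n = 1467 − 1312.2 = 154.8
Sxy = Σxy − (Σx)(Σy)/n = 2479 − 2268 = 211
b = Sxy/Sxx = 211/154.8 = 1.363049
a = ȳ − b·x̄ = 28 − 1.363049·16.2 = 5.918605
Set a + b·x = 35.4: x = (35.4 − 5.918605) / 1.363049 = 21.629005

21.6290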